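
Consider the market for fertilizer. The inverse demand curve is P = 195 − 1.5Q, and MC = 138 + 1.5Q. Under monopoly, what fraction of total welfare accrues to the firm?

PS/TS = 0.75

Monopoly sets MR = MC: 195 − 3Q = 138 + 1.5Q ⇒ Q = 38/3, P = 195 − 1.5·38/3 = 176.
CS = ½·(195 − 176)·38/3 = 361/3.
PS = P·Q − VC(Q) = 176·38/3 − (138·38/3 + ½·1.5·(38/3)²) = 361.
Share captured = PS/TS = 361/(1444/3) = 0.75.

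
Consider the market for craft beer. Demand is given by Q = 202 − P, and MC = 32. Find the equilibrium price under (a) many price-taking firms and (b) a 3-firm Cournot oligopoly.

Competition: P = 32; Cournot: P = 74.5

Inverting demand: P = 202 − Q.
Under competition P = MC = 32, so Q = (202 − 32)/1 = 170.
In a 3-firm Cournot equilibrium, symmetry and the first-order condition give q = (202 − 32)/(4) = 42.5. So Q = 127.5 and P = 74.5.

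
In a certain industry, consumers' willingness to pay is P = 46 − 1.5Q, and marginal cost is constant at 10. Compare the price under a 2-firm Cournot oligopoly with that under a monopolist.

In a 2-firm Cournot equilibrium, symmetry and the first-order condition give q = (46 − 10)/(4.5) = 8. So Q = 16 and P = 22.
Monopoly sets MR = MC: 46 − 3Q = 10 ⇒ Q = 12, P = 46 − 1.5·12 = 28.

Cournot: P = 22; Monopoly: P = 28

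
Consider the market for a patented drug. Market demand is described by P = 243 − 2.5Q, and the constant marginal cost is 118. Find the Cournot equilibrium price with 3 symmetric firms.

P = 149.25

In a 3-firm Cournot equilibrium, symmetry and the first-order condition give q = (243 − 118)/(10) = 12.5. So Q = 37.5 and P = 149.25.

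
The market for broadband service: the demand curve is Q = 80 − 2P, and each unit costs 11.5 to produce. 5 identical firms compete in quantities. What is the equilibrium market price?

P = 16.25

Inverting demand: P = 40 − 0.5Q.
In a 5-firm Cournot equilibrium, symmetry and the first-order condition give q = (40 − 11.5)/(3) = 9.5. So Q = 47.5 and P = 16.25.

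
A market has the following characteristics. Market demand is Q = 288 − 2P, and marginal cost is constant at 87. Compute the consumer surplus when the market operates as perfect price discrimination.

Inverting demand: P = 144 − 0.5Q.
A perfectly discriminating monopolist sells every unit with P(Q) ≥ MC(Q), so output equals the competitive quantity Q = 114. Each buyer pays their reservation price, so CS = 0 and the firm captures all surplus.
CS = 0.

CS = 0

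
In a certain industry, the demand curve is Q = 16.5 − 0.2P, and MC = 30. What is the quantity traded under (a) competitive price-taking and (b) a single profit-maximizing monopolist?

Inverting demand: P = 82.5 − 5Q.
Perfect competition: P = MC = 30, so 82.5 − 5Q = 30 and Q = 10.5.
A monopolist chooses Q where MR = MC. MR = 82.5 − 10Q; setting this equal to 30 gives Q = 5.25 and P = 56.25.

Competition: Q = 10.5; Monopoly: Q = 5.25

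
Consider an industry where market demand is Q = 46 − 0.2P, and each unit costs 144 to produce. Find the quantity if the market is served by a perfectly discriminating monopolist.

Q = 17.2

Inverting demand: P = 230 − 5Q.
A perfectly discriminating monopolist sells every unit with P(Q) ≥ MC(Q), so output equals the competitive quantity Q = 17.2. Each buyer pays their reservation price, so CS = 0 and the firm captures all surplus.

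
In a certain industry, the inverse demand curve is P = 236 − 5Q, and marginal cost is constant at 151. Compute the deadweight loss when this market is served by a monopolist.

Competitive firms price at marginal cost: P = 151, giving Q = 17.
The monopolist equates marginal revenue to marginal cost: 236 − 10Q = 151, so Q = 8.5. From demand, P = 193.5.
DWL is the triangle between Q = 8.5 and Q = 17: ½·(17 − 8.5)·(193.5 − 151) = 180.625.

DWL = 180.625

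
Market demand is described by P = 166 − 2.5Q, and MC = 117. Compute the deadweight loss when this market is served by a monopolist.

Under competition P = MC = 117, so Q = (166 − 117)/2.5 = 19.6.
A monopolist chooses Q where MR = MC. MR = 166 − 5Q; setting this equal to 117 gives Q = 9.8 and P = 141.5.
DWL is the triangle between Q = 9.8 and Q = 19.6: ½·(19.6 − 9.8)·(141.5 − 117) = 120.05.

DWL = 120.05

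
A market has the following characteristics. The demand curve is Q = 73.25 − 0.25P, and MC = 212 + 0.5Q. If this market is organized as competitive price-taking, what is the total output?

Q = 18

Inverting demand: P = 293 − 4Q.
Competitive equilibrium sets price equal to marginal cost: 293 − 4Q = 212 + 0.5Q, so Q = 18 and P = 221.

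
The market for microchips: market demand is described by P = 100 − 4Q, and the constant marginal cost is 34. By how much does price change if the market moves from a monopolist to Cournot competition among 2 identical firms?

A monopolist chooses Q where MR = MC. MR = 100 − 8Q; setting this equal to 34 gives Q = 8.25 and P = 67.
In a 2-firm Cournot equilibrium, symmetry and the first-order condition give q = (100 − 34)/(12) = 5.5. So Q = 11 and P = 56.
Change in price: 56 − 67 = −11.

Price falls by 11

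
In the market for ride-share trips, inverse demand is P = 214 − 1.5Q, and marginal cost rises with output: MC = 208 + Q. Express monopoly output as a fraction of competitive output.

The monopolist equates marginal revenue to marginal cost: 214 − 3Q = 208 + Q, so Q = 1.5. From demand, P = 211.75.
Competitive equilibrium sets price equal to marginal cost: 214 − 1.5Q = 208 + Q, so Q = 2.4 and P = 210.4.
Ratio Q_m/Q_c = 1.5/2.4 = 0.625.

Q_m/Q_c = 0.625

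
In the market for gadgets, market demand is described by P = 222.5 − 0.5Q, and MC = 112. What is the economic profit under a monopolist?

Profit = 6105.125

Monopoly sets MR = MC: 222.5 − Q = 112 ⇒ Q = 110.5, P = 222.5 − 0.5·110.5 = 167.25.
Profit = (167.25 − 112)·110.5 = 6105.125.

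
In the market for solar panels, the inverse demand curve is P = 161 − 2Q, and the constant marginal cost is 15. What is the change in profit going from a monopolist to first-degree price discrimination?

π rises by 2664.5

The monopolist equates marginal revenue to marginal cost: 161 − 4Q = 15, so Q = 36.5. From demand, P = 88.
Profit = (88 − 15)·36.5 = 2664.5.
A perfectly discriminating monopolist sells every unit with P(Q) ≥ MC(Q), so output equals the competitive quantity Q = 73. Each buyer pays their reservation price, so CS = 0 and the firm captures all surplus.
PS equals the full surplus area, 5329. Profit = 5329 = 5329.
Change in profit: 5329 − 2664.5 = 2664.5.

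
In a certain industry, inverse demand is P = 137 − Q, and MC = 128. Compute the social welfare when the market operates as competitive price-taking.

Under competition P = MC = 128, so Q = (137 − 128)/1 = 9.
CS = ½·(137 − 128)·9 = 40.5; PS = (128 − 128)·9 = 0; TS = 40.5.

TS = 40.5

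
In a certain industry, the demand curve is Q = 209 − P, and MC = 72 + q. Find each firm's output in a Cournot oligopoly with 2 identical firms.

q_i = 34.25

Inverting demand: P = 209 − Q.
With 2 symmetric Cournot firms, each firm's FOC gives 209 − 3q = 72 + q, so q = 34.25, Q = 2·34.25 = 68.5, and P = 140.5.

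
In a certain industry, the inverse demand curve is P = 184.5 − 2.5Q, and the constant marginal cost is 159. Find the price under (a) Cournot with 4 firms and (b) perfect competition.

Cournot with 4 identical firms: the symmetric best-response condition is 184.5 − 12.5q = 159. Each firm produces q = 2.04, total output Q = 8.16, price P = 164.1.
Under competition P = MC = 159, so Q = (184.5 − 159)/2.5 = 10.2.

Cournot: P = 164.1; Competition: P = 159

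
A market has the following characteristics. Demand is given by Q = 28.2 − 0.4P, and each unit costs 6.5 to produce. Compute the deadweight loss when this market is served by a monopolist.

Inverting demand: P = 70.5 − 2.5Q.
Under competition P = MC = 6.5, so Q = (70.5 − 6.5)/2.5 = 25.6.
The monopolist equates marginal revenue to marginal cost: 70.5 − 5Q = 6.5, so Q = 12.8. From demand, P = 38.5.
DWL is the triangle between Q = 12.8 and Q = 25.6: ½·(25.6 − 12.8)·(38.5 − 6.5) = 204.8.

DWL = 204.8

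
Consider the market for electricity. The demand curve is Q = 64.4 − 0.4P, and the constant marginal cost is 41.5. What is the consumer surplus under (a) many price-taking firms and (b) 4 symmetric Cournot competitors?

Competition: CS = 2856.05; Cournot: CS = 1827.872

Inverting demand: P = 161 − 2.5Q.
Perfect competition: P = MC = 41.5, so 161 − 2.5Q = 41.5 and Q = 47.8.
CS = ½·(161 − 41.5)·47.8 = 2856.05.
With 4 symmetric Cournot firms, each firm's FOC gives 161 − 12.5q = 41.5, so q = 9.56, Q = 4·9.56 = 38.24, and P = 65.4.
CS = ½·(161 − 65.4)·38.24 = 1827.872.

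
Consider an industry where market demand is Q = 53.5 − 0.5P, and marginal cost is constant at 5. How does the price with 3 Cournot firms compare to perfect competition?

Cournot: P = 30.5; Competition: P = 5

Inverting demand: P = 107 − 2Q.
With 3 symmetric Cournot firms, each firm's FOC gives 107 − 8q = 5, so q = 12.75, Q = 3·12.75 = 38.25, and P = 30.5.
Competitive firms price at marginal cost: P = 5, giving Q = 51.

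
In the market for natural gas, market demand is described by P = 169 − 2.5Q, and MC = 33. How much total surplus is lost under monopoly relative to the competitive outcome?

Under competition P = MC = 33, so Q = (169 − 33)/2.5 = 54.4.
A monopolist chooses Q where MR = MC. MR = 169 − 5Q; setting this equal to 33 gives Q = 27.2 and P = 101.
DWL is the triangle between Q = 27.2 and Q = 54.4: ½·(54.4 − 27.2)·(101 − 33) = 924.8.

DWL = 924.8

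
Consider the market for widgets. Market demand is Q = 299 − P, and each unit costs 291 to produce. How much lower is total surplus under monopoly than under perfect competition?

Inverting demand: P = 299 − Q.
Perfect competition: P = MC = 291, so 299 − Q = 291 and Q = 8.
CS = ½·(299 − 291)·8 = 32; PS = (291 − 291)·8 = 0; TS = 32.
The monopolist equates marginal revenue to marginal cost: 299 − 2Q = 291, so Q = 4. From demand, P = 295.
CS = ½·(299 − 295)·4 = 8; PS = (295 − 291)·4 = 16; TS = 24.
Change in total surplus: 24 − 32 = −8.

Total surplus falls by 8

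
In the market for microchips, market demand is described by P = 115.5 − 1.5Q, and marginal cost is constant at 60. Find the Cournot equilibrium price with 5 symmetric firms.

Cournot with 5 identical firms: the symmetric best-response condition is 115.5 − 9q = 60. Each firm produces q = 37/6, total output Q = 185/6, price P = 69.25.

P = 69.25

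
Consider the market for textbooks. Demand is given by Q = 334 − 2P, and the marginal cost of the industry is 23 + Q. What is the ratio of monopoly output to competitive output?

Inverting demand: P = 167 − 0.5Q.
A monopolist chooses Q where MR = MC. MR = 167 − Q; setting this equal to 23 + Q gives Q = 72 and P = 131.
Competitive equilibrium sets price equal to marginal cost: 167 − 0.5Q = 23 + Q, so Q = 96 and P = 119.
Ratio Q_m/Q_c = 72/96 = 0.75.

Q_m/Q_c = 0.75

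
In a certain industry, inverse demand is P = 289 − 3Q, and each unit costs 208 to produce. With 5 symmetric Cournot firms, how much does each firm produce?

q_i = 4.5

Cournot with 5 identical firms: the symmetric best-response condition is 289 − 18q = 208. Each firm produces q = 4.5, total output Q = 22.5, price P = 221.5.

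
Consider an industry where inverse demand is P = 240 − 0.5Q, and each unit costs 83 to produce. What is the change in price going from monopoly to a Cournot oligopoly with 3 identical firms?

P falls by 39.25

The monopolist equates marginal revenue to marginal cost: 240 − Q = 83, so Q = 157. From demand, P = 161.5.
In a 3-firm Cournot equilibrium, symmetry and the first-order condition give q = (240 − 83)/(2) = 78.5. So Q = 235.5 and P = 122.25.
Change in price: 122.25 − 161.5 = −39.25.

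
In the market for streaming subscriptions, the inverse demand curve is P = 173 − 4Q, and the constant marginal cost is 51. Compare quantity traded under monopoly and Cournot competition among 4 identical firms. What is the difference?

Monopoly sets MR = MC: 173 − 8Q = 51 ⇒ Q = 15.25, P = 173 − 4·15.25 = 112.
With 4 symmetric Cournot firms, each firm's FOC gives 173 − 20q = 51, so q = 6.1, Q = 4·6.1 = 24.4, and P = 75.4.
Change in quantity traded: 24.4 − 15.25 = 9.15.

Quantity traded rises by 9.15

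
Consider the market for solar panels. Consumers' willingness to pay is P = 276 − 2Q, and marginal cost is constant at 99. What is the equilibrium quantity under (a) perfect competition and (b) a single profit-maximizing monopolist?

Competition: Q = 88.5; Monopoly: Q = 44.25

Perfect competition: P = MC = 99, so 276 − 2Q = 99 and Q = 88.5.
A monopolist chooses Q where MR = MC. MR = 276 − 4Q; setting this equal to 99 gives Q = 44.25 and P = 187.5.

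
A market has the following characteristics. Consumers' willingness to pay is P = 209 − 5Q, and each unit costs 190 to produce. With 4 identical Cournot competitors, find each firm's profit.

In a 4-firm Cournot equilibrium, symmetry and the first-order condition give q = (209 − 190)/(25) = 0.76. So Q = 3.04 and P = 193.8.
Each firm's profit = (193.8 − 190)·0.76 = 2.888.

π_i = 2.888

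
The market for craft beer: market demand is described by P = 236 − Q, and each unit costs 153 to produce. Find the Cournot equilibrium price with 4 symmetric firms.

P = 169.6

Cournot with 4 identical firms: the symmetric best-response condition is 236 − 5q = 153. Each firm produces q = 16.6, total output Q = 66.4, price P = 169.6.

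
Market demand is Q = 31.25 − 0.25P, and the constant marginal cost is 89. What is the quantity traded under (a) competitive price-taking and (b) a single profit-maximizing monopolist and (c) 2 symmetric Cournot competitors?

Competition: Q = 9; Monopoly: Q = 4.5; Cournot: Q = 6

Inverting demand: P = 125 − 4Q.
Competitive firms price at marginal cost: P = 89, giving Q = 9.
The monopolist equates marginal revenue to marginal cost: 125 − 8Q = 89, so Q = 4.5. From demand, P = 107.
Cournot with 2 identical firms: the symmetric best-response condition is 125 − 12q = 89. Each firm produces q = 3, total output Q = 6, price P = 101.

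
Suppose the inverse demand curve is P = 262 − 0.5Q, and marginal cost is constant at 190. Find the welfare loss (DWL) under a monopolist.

DWL = 1296

Perfect competition: P = MC = 190, so 262 − 0.5Q = 190 and Q = 144.
A monopolist chooses Q where MR = MC. MR = 262 − Q; setting this equal to 190 gives Q = 72 and P = 226.
DWL is the triangle between Q = 72 and Q = 144: ½·(144 − 72)·(226 − 190) = 1296.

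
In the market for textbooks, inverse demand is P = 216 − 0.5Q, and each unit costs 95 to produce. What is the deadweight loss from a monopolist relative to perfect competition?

DWL = 3660.25

Under competition P = MC = 95, so Q = (216 − 95)/0.5 = 242.
A monopolist chooses Q where MR = MC. MR = 216 − Q; setting this equal to 95 gives Q = 121 and P = 155.5.
DWL is the triangle between Q = 121 and Q = 242: ½·(242 − 121)·(155.5 − 95) = 3660.25.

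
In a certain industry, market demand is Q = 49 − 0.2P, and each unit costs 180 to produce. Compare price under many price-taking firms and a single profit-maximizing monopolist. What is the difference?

Price rises by 32.5

Inverting demand: P = 245 − 5Q.
Under competition P = MC = 180, so Q = (245 − 180)/5 = 13.
A monopolist chooses Q where MR = MC. MR = 245 − 10Q; setting this equal to 180 gives Q = 6.5 and P = 212.5.
Change in price: 212.5 − 180 = 32.5.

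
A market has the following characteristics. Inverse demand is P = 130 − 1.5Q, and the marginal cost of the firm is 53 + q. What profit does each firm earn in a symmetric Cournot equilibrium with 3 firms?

In a 3-firm Cournot equilibrium, symmetry and the first-order condition give q = (130 − 53)/(7) = 11. So Q = 33 and P = 80.5.
Each firm's profit = 80.5·11 − (53·11 + ½·1·11²) = 242.

π_i = 242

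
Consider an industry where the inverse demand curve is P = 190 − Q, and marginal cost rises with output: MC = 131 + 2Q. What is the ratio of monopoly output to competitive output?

Q_m/Q_c = 0.75

Monopoly sets MR = MC: 190 − 2Q = 131 + 2Q ⇒ Q = 14.75, P = 190 − 14.75 = 175.25.
Under competition P = MC: 190 − Q = 131 + 2Q ⇒ Q = 59/3, P = 511/3.
Ratio Q_m/Q_c = 14.75/(59/3) = 0.75.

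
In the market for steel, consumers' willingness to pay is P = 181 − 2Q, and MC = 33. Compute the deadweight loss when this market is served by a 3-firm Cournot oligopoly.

DWL = 342.25

Under competition P = MC = 33, so Q = (181 − 33)/2 = 74.
With 3 symmetric Cournot firms, each firm's FOC gives 181 − 8q = 33, so q = 18.5, Q = 3·18.5 = 55.5, and P = 70.
DWL is the triangle between Q = 55.5 and Q = 74: ½·(74 − 55.5)·(70 − 33) = 342.25.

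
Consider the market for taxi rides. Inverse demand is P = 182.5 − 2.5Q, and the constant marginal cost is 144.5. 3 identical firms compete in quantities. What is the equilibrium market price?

P = 154

Cournot with 3 identical firms: the symmetric best-response condition is 182.5 − 10q = 144.5. Each firm produces q = 3.8, total output Q = 11.4, price P = 154.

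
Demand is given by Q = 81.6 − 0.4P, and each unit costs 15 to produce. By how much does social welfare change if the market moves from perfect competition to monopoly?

TS falls by 1786.05

Inverting demand: P = 204 − 2.5Q.
Perfect competition: P = MC = 15, so 204 − 2.5Q = 15 and Q = 75.6.
CS = ½·(204 − 15)·75.6 = 7144.2; PS = (15 − 15)·75.6 = 0; TS = 7144.2.
The monopolist equates marginal revenue to marginal cost: 204 − 5Q = 15, so Q = 37.8. From demand, P = 109.5.
CS = ½·(204 − 109.5)·37.8 = 1786.05; PS = (109.5 − 15)·37.8 = 3572.1; TS = 5358.15.
Change in social welfare: 5358.15 − 7144.2 = −1786.05.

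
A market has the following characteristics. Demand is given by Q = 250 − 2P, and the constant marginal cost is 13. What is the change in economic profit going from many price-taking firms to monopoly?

π rises by 6272

Inverting demand: P = 125 − 0.5Q.
Perfect competition: P = MC = 13, so 125 − 0.5Q = 13 and Q = 224.
Profit = (13 − 13)·224 = 0.
A monopolist chooses Q where MR = MC. MR = 125 − Q; setting this equal to 13 gives Q = 112 and P = 69.
Profit = (69 − 13)·112 = 6272.
Change in economic profit: 6272 − 0 = 6272.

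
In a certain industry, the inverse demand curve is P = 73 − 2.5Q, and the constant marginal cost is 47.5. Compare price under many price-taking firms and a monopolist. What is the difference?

P rises by 12.75

Competitive firms price at marginal cost: P = 47.5, giving Q = 10.2.
A monopolist chooses Q where MR = MC. MR = 73 − 5Q; setting this equal to 47.5 gives Q = 5.1 and P = 60.25.
Change in price: 60.25 − 47.5 = 12.75.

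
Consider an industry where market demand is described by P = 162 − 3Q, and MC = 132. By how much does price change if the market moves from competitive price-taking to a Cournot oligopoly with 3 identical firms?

Under competition P = MC = 132, so Q = (162 − 132)/3 = 10.
In a 3-firm Cournot equilibrium, symmetry and the first-order condition give q = (162 − 132)/(12) = 2.5. So Q = 7.5 and P = 139.5.
Change in price: 139.5 − 132 = 7.5.

Price rises by 7.5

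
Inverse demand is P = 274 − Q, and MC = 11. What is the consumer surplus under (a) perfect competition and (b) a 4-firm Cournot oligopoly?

Competition: CS = 34584.5; Cournot: CS = 22134.08

Under competition P = MC = 11, so Q = (274 − 11)/1 = 263.
CS = ½·(274 − 11)·263 = 34584.5.
In a 4-firm Cournot equilibrium, symmetry and the first-order condition give q = (274 − 11)/(5) = 52.6. So Q = 210.4 and P = 63.6.
CS = ½·(274 − 63.6)·210.4 = 22134.08.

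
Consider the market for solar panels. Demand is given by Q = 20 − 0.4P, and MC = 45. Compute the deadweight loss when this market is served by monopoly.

Inverting demand: P = 50 − 2.5Q.
Competitive firms price at marginal cost: P = 45, giving Q = 2.
The monopolist equates marginal revenue to marginal cost: 50 − 5Q = 45, so Q = 1. From demand, P = 47.5.
DWL is the triangle between Q = 1 and Q = 2: ½·(2 − 1)·(47.5 − 45) = 1.25.

DWL = 1.25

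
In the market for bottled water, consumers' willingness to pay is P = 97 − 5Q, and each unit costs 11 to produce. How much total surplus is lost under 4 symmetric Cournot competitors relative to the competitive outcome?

DWL = 29.584

Perfect competition: P = MC = 11, so 97 − 5Q = 11 and Q = 17.2.
With 4 symmetric Cournot firms, each firm's FOC gives 97 − 25q = 11, so q = 3.44, Q = 4·3.44 = 13.76, and P = 28.2.
DWL is the triangle between Q = 13.76 and Q = 17.2: ½·(17.2 − 13.76)·(28.2 − 11) = 29.584.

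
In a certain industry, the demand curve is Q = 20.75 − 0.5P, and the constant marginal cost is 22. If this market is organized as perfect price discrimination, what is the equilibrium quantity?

Inverting demand: P = 41.5 − 2Q.
With perfect price discrimination, output is the efficient level Q = 9.75 (where demand meets MC), but every buyer pays their willingness to pay: CS = 0 and PS = total surplus.

Q = 9.75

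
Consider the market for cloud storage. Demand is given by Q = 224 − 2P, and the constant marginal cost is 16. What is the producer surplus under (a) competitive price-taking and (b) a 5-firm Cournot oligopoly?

Competition: PS = 0; Cournot: PS = 2560

Inverting demand: P = 112 − 0.5Q.
Competitive firms price at marginal cost: P = 16, giving Q = 192.
PS = (16 − 16)·192 = 0.
In a 5-firm Cournot equilibrium, symmetry and the first-order condition give q = (112 − 16)/(3) = 32. So Q = 160 and P = 32.
PS = (32 − 16)·160 = 2560.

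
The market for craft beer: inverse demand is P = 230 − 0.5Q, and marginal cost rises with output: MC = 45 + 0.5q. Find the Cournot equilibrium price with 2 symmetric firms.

P = 137.5

With 2 symmetric Cournot firms, each firm's FOC gives 230 − 1.5q = 45 + 0.5q, so q = 92.5, Q = 2·92.5 = 185, and P = 137.5.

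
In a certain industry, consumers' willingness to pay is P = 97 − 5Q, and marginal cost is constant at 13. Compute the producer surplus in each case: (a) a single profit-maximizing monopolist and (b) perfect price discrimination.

Monopoly: PS = 352.8; Perfect PD: PS = 705.6

A monopolist chooses Q where MR = MC. MR = 97 − 10Q; setting this equal to 13 gives Q = 8.4 and P = 55.
PS = (55 − 13)·8.4 = 352.8.
A perfectly discriminating monopolist sells every unit with P(Q) ≥ MC(Q), so output equals the competitive quantity Q = 16.8. Each buyer pays their reservation price, so CS = 0 and the firm captures all surplus.
PS = ½·(97 − 13)·16.8 = 705.6.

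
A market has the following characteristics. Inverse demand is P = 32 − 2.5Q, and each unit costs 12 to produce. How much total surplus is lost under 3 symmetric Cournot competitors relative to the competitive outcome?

Competitive firms price at marginal cost: P = 12, giving Q = 8.
In a 3-firm Cournot equilibrium, symmetry and the first-order condition give q = (32 − 12)/(10) = 2. So Q = 6 and P = 17.
DWL is the triangle between Q = 6 and Q = 8: ½·(8 − 6)·(17 − 12) = 5.

DWL = 5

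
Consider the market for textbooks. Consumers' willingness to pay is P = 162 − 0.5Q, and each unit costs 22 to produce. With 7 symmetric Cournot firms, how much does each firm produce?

With 7 symmetric Cournot firms, each firm's FOC gives 162 − 4q = 22, so q = 35, Q = 7·35 = 245, and P = 39.5.

q_i = 35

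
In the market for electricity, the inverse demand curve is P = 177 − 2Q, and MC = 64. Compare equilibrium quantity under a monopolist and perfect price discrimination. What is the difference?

Q rises by 28.25

Monopoly sets MR = MC: 177 − 4Q = 64 ⇒ Q = 28.25, P = 177 − 2·28.25 = 120.5.
A perfectly discriminating monopolist sells every unit with P(Q) ≥ MC(Q), so output equals the competitive quantity Q = 56.5. Each buyer pays their reservation price, so CS = 0 and the firm captures all surplus.
Change in equilibrium quantity: 56.5 − 28.25 = 28.25.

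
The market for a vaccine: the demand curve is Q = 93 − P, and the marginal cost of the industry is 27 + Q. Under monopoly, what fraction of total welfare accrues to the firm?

PS/TS = 0.75

Inverting demand: P = 93 − Q.
A monopolist chooses Q where MR = MC. MR = 93 − 2Q; setting this equal to 27 + Q gives Q = 22 and P = 71.
CS = ½·(93 − 71)·22 = 242.
PS = P·Q − VC(Q) = 71·22 − (27·22 + ½·1·22²) = 726.
Share captured = PS/TS = 726/968 = 0.75.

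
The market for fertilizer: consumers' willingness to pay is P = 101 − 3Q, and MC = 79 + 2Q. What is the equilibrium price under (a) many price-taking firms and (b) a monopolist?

Under competition P = MC: 101 − 3Q = 79 + 2Q ⇒ Q = 4.4, P = 87.8.
The monopolist equates marginal revenue to marginal cost: 101 − 6Q = 79 + 2Q, so Q = 2.75. From demand, P = 92.75.

Competition: P = 87.8; Monopoly: P = 92.75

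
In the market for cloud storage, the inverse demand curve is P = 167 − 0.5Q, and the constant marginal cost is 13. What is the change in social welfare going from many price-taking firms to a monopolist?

TS falls by 5929

Competitive firms price at marginal cost: P = 13, giving Q = 308.
CS = ½·(167 − 13)·308 = 23716; PS = (13 − 13)·308 = 0; TS = 23716.
A monopolist chooses Q where MR = MC. MR = 167 − Q; setting this equal to 13 gives Q = 154 and P = 90.
CS = ½·(167 − 90)·154 = 5929; PS = (90 − 13)·154 = 11858; TS = 17787.
Change in social welfare: 17787 − 23716 = −5929.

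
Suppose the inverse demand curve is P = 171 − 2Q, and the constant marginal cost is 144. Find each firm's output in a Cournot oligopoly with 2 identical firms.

q_i = 4.5

Cournot with 2 identical firms: the symmetric best-response condition is 171 − 6q = 144. Each firm produces q = 4.5, total output Q = 9, price P = 153.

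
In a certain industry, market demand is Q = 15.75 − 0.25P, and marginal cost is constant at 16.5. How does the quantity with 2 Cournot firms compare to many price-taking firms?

Cournot: Q = 7.75; Competition: Q = 11.625

Inverting demand: P = 63 − 4Q.
Cournot with 2 identical firms: the symmetric best-response condition is 63 − 12q = 16.5. Each firm produces q = 3.875, total output Q = 7.75, price P = 32.
Under competition P = MC = 16.5, so Q = (63 − 16.5)/4 = 11.625.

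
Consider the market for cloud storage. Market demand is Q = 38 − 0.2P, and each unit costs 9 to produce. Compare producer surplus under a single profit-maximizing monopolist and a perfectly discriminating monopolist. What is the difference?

Inverting demand: P = 190 − 5Q.
A monopolist chooses Q where MR = MC. MR = 190 − 10Q; setting this equal to 9 gives Q = 18.1 and P = 99.5.
PS = (99.5 − 9)·18.1 = 1638.05.
A perfectly discriminating monopolist sells every unit with P(Q) ≥ MC(Q), so output equals the competitive quantity Q = 36.2. Each buyer pays their reservation price, so CS = 0 and the firm captures all surplus.
PS = ½·(190 − 9)·36.2 = 3276.1.
Change in producer surplus: 3276.1 − 1638.05 = 1638.05.

PS rises by 1638.05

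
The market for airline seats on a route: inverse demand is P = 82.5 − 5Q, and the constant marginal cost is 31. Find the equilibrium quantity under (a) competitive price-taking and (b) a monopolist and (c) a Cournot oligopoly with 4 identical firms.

Competition: Q = 10.3; Monopoly: Q = 5.15; Cournot: Q = 8.24

Under competition P = MC = 31, so Q = (82.5 − 31)/5 = 10.3.
The monopolist equates marginal revenue to marginal cost: 82.5 − 10Q = 31, so Q = 5.15. From demand, P = 56.75.
Cournot with 4 identical firms: the symmetric best-response condition is 82.5 − 25q = 31. Each firm produces q = 2.06, total output Q = 8.24, price P = 41.3.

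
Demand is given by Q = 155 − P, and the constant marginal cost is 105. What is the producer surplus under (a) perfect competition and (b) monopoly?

Competition: PS = 0; Monopoly: PS = 625

Inverting demand: P = 155 − Q.
Competitive firms price at marginal cost: P = 105, giving Q = 50.
PS = (105 − 105)·50 = 0.
A monopolist chooses Q where MR = MC. MR = 155 − 2Q; setting this equal to 105 gives Q = 25 and P = 130.
PS = (130 − 105)·25 = 625.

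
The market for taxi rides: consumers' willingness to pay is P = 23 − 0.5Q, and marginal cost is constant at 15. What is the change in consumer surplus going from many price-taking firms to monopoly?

CS falls by 48

Competitive firms price at marginal cost: P = 15, giving Q = 16.
CS = ½·(23 − 15)·16 = 64.
A monopolist chooses Q where MR = MC. MR = 23 − Q; setting this equal to 15 gives Q = 8 and P = 19.
CS = ½·(23 − 19)·8 = 16.
Change in consumer surplus: 16 − 64 = −48.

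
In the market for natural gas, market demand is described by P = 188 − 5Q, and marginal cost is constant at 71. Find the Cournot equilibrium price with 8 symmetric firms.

P = 84

With 8 symmetric Cournot firms, each firm's FOC gives 188 − 45q = 71, so q = 2.6, Q = 8·2.6 = 20.8, and P = 84.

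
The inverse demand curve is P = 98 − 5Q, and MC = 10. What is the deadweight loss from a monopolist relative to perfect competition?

DWL = 193.6

Perfect competition: P = MC = 10, so 98 − 5Q = 10 and Q = 17.6.
A monopolist chooses Q where MR = MC. MR = 98 − 10Q; setting this equal to 10 gives Q = 8.8 and P = 54.
DWL is the triangle between Q = 8.8 and Q = 17.6: ½·(17.6 − 8.8)·(54 − 10) = 193.6.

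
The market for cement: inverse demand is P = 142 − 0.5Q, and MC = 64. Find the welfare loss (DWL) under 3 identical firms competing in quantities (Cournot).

Under competition P = MC = 64, so Q = (142 − 64)/0.5 = 156.
With 3 symmetric Cournot firms, each firm's FOC gives 142 − 2q = 64, so q = 39, Q = 3·39 = 117, and P = 83.5.
DWL is the triangle between Q = 117 and Q = 156: ½·(156 − 117)·(83.5 − 64) = 380.25.

DWL = 380.25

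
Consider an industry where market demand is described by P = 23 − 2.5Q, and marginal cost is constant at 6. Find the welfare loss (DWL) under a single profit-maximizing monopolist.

Perfect competition: P = MC = 6, so 23 − 2.5Q = 6 and Q = 6.8.
The monopolist equates marginal revenue to marginal cost: 23 − 5Q = 6, so Q = 3.4. From demand, P = 14.5.
DWL is the triangle between Q = 3.4 and Q = 6.8: ½·(6.8 − 3.4)·(14.5 − 6) = 14.45.

DWL = 14.45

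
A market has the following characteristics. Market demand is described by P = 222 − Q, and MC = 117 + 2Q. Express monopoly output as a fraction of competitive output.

Q_m/Q_c = 0.75

Monopoly sets MR = MC: 222 − 2Q = 117 + 2Q ⇒ Q = 26.25, P = 222 − 26.25 = 195.75.
Under competition P = MC: 222 − Q = 117 + 2Q ⇒ Q = 35, P = 187.
Ratio Q_m/Q_c = 26.25/35 = 0.75.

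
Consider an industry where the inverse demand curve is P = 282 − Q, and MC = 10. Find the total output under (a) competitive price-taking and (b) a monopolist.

Competition: Q = 272; Monopoly: Q = 136

Competitive firms price at marginal cost: P = 10, giving Q = 272.
A monopolist chooses Q where MR = MC. MR = 282 − 2Q; setting this equal to 10 gives Q = 136 and P = 146.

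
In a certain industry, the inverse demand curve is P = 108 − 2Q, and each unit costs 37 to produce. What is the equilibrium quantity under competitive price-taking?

Under competition P = MC = 37, so Q = (108 − 37)/2 = 35.5.

Q = 35.5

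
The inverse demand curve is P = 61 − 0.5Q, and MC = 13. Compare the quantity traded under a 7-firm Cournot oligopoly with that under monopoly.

Cournot: Q = 84; Monopoly: Q = 48

In a 7-firm Cournot equilibrium, symmetry and the first-order condition give q = (61 − 13)/(4) = 12. So Q = 84 and P = 19.
The monopolist equates marginal revenue to marginal cost: 61 − Q = 13, so Q = 48. From demand, P = 37.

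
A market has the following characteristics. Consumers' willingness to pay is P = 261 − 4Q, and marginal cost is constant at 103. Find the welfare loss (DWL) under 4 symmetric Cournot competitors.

Under competition P = MC = 103, so Q = (261 − 103)/4 = 39.5.
With 4 symmetric Cournot firms, each firm's FOC gives 261 − 20q = 103, so q = 7.9, Q = 4·7.9 = 31.6, and P = 134.6.
DWL is the triangle between Q = 31.6 and Q = 39.5: ½·(39.5 − 31.6)·(134.6 − 103) = 124.82.

DWL = 124.82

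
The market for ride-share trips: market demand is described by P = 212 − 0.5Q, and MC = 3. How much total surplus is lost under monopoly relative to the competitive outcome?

DWL = 10920.25

Perfect competition: P = MC = 3, so 212 − 0.5Q = 3 and Q = 418.
Monopoly sets MR = MC: 212 − Q = 3 ⇒ Q = 209, P = 212 − 0.5·209 = 107.5.
DWL is the triangle between Q = 209 and Q = 418: ½·(418 − 209)·(107.5 − 3) = 10920.25.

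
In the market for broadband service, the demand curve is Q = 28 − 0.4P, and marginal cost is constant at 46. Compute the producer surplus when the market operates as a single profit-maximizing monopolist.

Inverting demand: P = 70 − 2.5Q.
A monopolist chooses Q where MR = MC. MR = 70 − 5Q; setting this equal to 46 gives Q = 4.8 and P = 58.
PS = (58 − 46)·4.8 = 57.6.

PS = 57.6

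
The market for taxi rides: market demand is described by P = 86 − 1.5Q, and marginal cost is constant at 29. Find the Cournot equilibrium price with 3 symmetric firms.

P = 43.25

Cournot with 3 identical firms: the symmetric best-response condition is 86 − 6q = 29. Each firm produces q = 9.5, total output Q = 28.5, price P = 43.25.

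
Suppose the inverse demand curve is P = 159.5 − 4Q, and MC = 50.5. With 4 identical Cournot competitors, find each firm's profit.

π_i = 118.81

Cournot with 4 identical firms: the symmetric best-response condition is 159.5 − 20q = 50.5. Each firm produces q = 5.45, total output Q = 21.8, price P = 72.3.
Each firm's profit = (72.3 − 50.5)·5.45 = 118.81.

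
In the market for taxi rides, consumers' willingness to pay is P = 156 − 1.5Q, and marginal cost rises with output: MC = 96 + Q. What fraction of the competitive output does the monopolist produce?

Q_m/Q_c = 0.625

The monopolist equates marginal revenue to marginal cost: 156 − 3Q = 96 + Q, so Q = 15. From demand, P = 133.5.
Under competition P = MC: 156 − 1.5Q = 96 + Q ⇒ Q = 24, P = 120.
Ratio Q_m/Q_c = 15/24 = 0.625.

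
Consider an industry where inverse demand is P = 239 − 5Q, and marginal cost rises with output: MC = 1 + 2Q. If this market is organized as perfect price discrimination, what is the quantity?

A perfectly discriminating monopolist sells every unit with P(Q) ≥ MC(Q), so output equals the competitive quantity Q = 34. Each buyer pays their reservation price, so CS = 0 and the firm captures all surplus.

Q = 34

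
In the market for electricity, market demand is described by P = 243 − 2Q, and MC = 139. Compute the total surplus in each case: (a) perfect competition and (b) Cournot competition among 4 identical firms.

Competition: TS = 2704; Cournot: TS = 2595.84

Perfect competition: P = MC = 139, so 243 − 2Q = 139 and Q = 52.
CS = ½·(243 − 139)·52 = 2704; PS = (139 − 139)·52 = 0; TS = 2704.
Cournot with 4 identical firms: the symmetric best-response condition is 243 − 10q = 139. Each firm produces q = 10.4, total output Q = 41.6, price P = 159.8.
CS = ½·(243 − 159.8)·41.6 = 1730.56; PS = (159.8 − 139)·41.6 = 865.28; TS = 2595.84.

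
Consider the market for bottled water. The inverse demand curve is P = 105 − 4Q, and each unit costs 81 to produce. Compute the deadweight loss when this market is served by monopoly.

DWL = 18

Perfect competition: P = MC = 81, so 105 − 4Q = 81 and Q = 6.
Monopoly sets MR = MC: 105 − 8Q = 81 ⇒ Q = 3, P = 105 − 4·3 = 93.
DWL is the triangle between Q = 3 and Q = 6: ½·(6 − 3)·(93 − 81) = 18.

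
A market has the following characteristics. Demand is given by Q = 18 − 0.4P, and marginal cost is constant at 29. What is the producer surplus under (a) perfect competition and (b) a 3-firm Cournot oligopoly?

Inverting demand: P = 45 − 2.5Q.
Perfect competition: P = MC = 29, so 45 − 2.5Q = 29 and Q = 6.4.
PS = (29 − 29)·6.4 = 0.
In a 3-firm Cournot equilibrium, symmetry and the first-order condition give q = (45 − 29)/(10) = 1.6. So Q = 4.8 and P = 33.
PS = (33 − 29)·4.8 = 19.2.

Competition: PS = 0; Cournot: PS = 19.2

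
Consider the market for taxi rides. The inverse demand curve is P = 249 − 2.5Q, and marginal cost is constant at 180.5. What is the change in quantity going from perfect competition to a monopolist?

Under competition P = MC = 180.5, so Q = (249 − 180.5)/2.5 = 27.4.
Monopoly sets MR = MC: 249 − 5Q = 180.5 ⇒ Q = 13.7, P = 249 − 2.5·13.7 = 214.75.
Change in quantity: 13.7 − 27.4 = −13.7.

Q falls by 13.7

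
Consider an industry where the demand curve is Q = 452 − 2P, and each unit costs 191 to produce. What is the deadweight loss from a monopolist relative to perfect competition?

DWL = 306.25

Inverting demand: P = 226 − 0.5Q.
Under competition P = MC = 191, so Q = (226 − 191)/0.5 = 70.
Monopoly sets MR = MC: 226 − Q = 191 ⇒ Q = 35, P = 226 − 0.5·35 = 208.5.
DWL is the triangle between Q = 35 and Q = 70: ½·(70 − 35)·(208.5 − 191) = 306.25.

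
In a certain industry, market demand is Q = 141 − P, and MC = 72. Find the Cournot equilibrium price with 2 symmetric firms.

P = 95

Inverting demand: P = 141 − Q.
With 2 symmetric Cournot firms, each firm's FOC gives 141 − 3q = 72, so q = 23, Q = 2·23 = 46, and P = 95.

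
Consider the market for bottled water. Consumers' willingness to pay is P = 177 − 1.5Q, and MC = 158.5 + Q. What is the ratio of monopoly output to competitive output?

A monopolist chooses Q where MR = MC. MR = 177 − 3Q; setting this equal to 158.5 + Q gives Q = 4.625 and P = 2721/16.
Under competition P = MC: 177 − 1.5Q = 158.5 + Q ⇒ Q = 7.4, P = 165.9.
Ratio Q_m/Q_c = 4.625/7.4 = 0.625.

Q_m/Q_c = 0.625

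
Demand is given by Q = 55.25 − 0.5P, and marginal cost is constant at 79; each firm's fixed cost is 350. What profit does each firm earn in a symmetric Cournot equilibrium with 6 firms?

π_i = −339.875

Inverting demand: P = 110.5 − 2Q.
With 6 symmetric Cournot firms, each firm's FOC gives 110.5 − 14q = 79, so q = 2.25, Q = 6·2.25 = 13.5, and P = 83.5.
Each firm's profit = (83.5 − 79)·2.25 − 350 = −339.875.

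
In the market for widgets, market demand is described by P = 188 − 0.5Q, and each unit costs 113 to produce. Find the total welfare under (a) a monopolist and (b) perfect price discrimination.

Monopoly sets MR = MC: 188 − Q = 113 ⇒ Q = 75, P = 188 − 0.5·75 = 150.5.
CS = ½·(188 − 150.5)·75 = 1406.25; PS = (150.5 − 113)·75 = 2812.5; TS = 4218.75.
With perfect price discrimination, output is the efficient level Q = 150 (where demand meets MC), but every buyer pays their willingness to pay: CS = 0 and PS = total surplus.
TS = 5625 (equal to competitive TS).

Monopoly: TS = 4218.75; Perfect PD: TS = 5625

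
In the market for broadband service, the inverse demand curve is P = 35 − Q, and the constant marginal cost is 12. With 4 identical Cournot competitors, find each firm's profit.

π_i = 21.16

With 4 symmetric Cournot firms, each firm's FOC gives 35 − 5q = 12, so q = 4.6, Q = 4·4.6 = 18.4, and P = 16.6.
Each firm's profit = (16.6 − 12)·4.6 = 21.16.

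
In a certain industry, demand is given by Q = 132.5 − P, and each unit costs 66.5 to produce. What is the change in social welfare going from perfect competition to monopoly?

Social welfare falls by 544.5

Inverting demand: P = 132.5 − Q.
Perfect competition: P = MC = 66.5, so 132.5 − Q = 66.5 and Q = 66.
CS = ½·(132.5 − 66.5)·66 = 2178; PS = (66.5 − 66.5)·66 = 0; TS = 2178.
The monopolist equates marginal revenue to marginal cost: 132.5 − 2Q = 66.5, so Q = 33. From demand, P = 99.5.
CS = ½·(132.5 − 99.5)·33 = 544.5; PS = (99.5 − 66.5)·33 = 1089; TS = 1633.5.
Change in social welfare: 1633.5 − 2178 = −544.5.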